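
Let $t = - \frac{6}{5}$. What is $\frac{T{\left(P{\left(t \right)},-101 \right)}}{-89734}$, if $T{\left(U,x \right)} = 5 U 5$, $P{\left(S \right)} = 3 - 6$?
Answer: $\frac{75}{89734} \approx 0.0008358$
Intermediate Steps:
$t = - \frac{6}{5}$ ($t = \left(-6\right) \frac{1}{5} = - \frac{6}{5} \approx -1.2$)
$P{\left(S \right)} = -3$
$T{\left(U,x \right)} = 25 U$
$\frac{T{\left(P{\left(t \right)},-101 \right)}}{-89734} = \frac{25 \left(-3\right)}{-89734} = \left(-75\right) \left(- \frac{1}{89734}\right) = \frac{75}{89734}$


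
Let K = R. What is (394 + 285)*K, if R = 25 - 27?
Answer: -1358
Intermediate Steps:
R = -2
K = -2
(394 + 285)*K = (394 + 285)*(-2) = 679*(-2) = -1358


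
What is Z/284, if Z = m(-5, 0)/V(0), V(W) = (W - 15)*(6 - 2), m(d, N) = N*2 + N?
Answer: 0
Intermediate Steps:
m(d, N) = 3*N (m(d, N) = 2*N + N = 3*N)
V(W) = -60 + 4*W (V(W) = (-15 + W)*4 = -60 + 4*W)
Z = 0 (Z = (3*0)/(-60 + 4*0) = 0/(-60 + 0) = 0/(-60) = 0*(-1/60) = 0)
Z/284 = 0/284 = 0*(1/284) = 0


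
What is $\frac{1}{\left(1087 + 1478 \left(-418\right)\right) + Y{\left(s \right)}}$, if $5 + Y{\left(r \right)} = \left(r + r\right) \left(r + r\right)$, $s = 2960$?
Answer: $\frac{1}{34429678} \approx 2.9045 \cdot 10^{-8}$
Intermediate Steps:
$Y{\left(r \right)} = -5 + 4 r^{2}$ ($Y{\left(r \right)} = -5 + \left(r + r\right) \left(r + r\right) = -5 + 2 r 2 r = -5 + 4 r^{2}$)
$\frac{1}{\left(1087 + 1478 \left(-418\right)\right) + Y{\left(s \right)}} = \frac{1}{\left(1087 + 1478 \left(-418\right)\right) - \left(5 - 4 \cdot 2960^{2}\right)} = \frac{1}{\left(1087 - 617804\right) + \left(-5 + 4 \cdot 8761600\right)} = \frac{1}{-616717 + \left(-5 + 35046400\right)} = \frac{1}{-616717 + 35046395} = \frac{1}{34429678}$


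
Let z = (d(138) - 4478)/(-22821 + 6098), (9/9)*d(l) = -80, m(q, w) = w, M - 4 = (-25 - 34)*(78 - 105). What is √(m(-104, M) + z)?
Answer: √446691213647/16723 ≈ 39.966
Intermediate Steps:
M = 1597 (M = 4 + (-25 - 34)*(78 - 105) = 4 - 59*(-27) = 4 + 1593 = 1597)
d(l) = -80
z = 4558/16723 (z = (-80 - 4478)/(-22821 + 6098) = -4558/(-16723) = -4558*(-1/16723) = 4558/16723 ≈ 0.27256)
√(m(-104, M) + z) = √(1597 + 4558/16723) = √(26711189/16723) = √446691213647/16723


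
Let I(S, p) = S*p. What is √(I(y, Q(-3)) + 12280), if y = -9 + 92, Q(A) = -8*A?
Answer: 8*√223 ≈ 119.47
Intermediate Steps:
y = 83
√(I(y, Q(-3)) + 12280) = √(83*(-8*(-3)) + 12280) = √(83*24 + 12280) = √(1992 + 12280) = √14272 = 8*√223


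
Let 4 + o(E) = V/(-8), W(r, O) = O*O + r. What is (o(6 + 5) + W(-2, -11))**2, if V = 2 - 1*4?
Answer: 212521/16 ≈ 13283.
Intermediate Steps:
V = -2 (V = 2 - 4 = -2)
W(r, O) = r + O**2 (W(r, O) = O**2 + r = r + O**2)
o(E) = -15/4 (o(E) = -4 - 2/(-8) = -4 - 2*(-1/8) = -4 + 1/4 = -15/4)
(o(6 + 5) + W(-2, -11))**2 = (-15/4 + (-2 + (-11)**2))**2 = (-15/4 + (-2 + 121))**2 = (-15/4 + 119)**2 = (461/4)**2 = 212521/16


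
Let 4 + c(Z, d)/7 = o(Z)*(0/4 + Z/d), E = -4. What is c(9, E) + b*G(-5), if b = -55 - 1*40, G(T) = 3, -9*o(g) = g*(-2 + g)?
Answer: -811/4 ≈ -202.75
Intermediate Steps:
o(g) = -g*(-2 + g)/9
c(Z, d) = -28 + 7*Z²*(2 - Z)/(9*d) (c(Z, d) = -28 + 7*((Z*(2 - Z)/9)*(0/4 + Z/d)) = -28 + 7*((Z*(2 - Z)/9)*(0*(¼) + Z/d)) = -28 + 7*((Z*(2 - Z)/9)*(0 + Z/d)) = -28 + 7*((Z*(2 - Z)/9)*(Z/d)) = -28 + 7*(Z²*(2 - Z)/(9*d)) = -28 + 7*Z²*(2 - Z)/(9*d))
b = -95 (b = -55 - 40 = -95)
c(9, E) + b*G(-5) = (7/9)*(-36*(-4) + 9²*(2 - 1*9))/(-4) - 95*3 = (7/9)*(-¼)*(144 + 81*(2 - 9)) - 285 = (7/9)*(-¼)*(144 + 81*(-7)) - 285 = (7/9)*(-¼)*(144 - 567) - 285 = (7/9)*(-¼)*(-423) - 285 = 329/4 - 285 = -811/4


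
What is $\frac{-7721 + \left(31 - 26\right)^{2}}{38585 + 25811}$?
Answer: $- \frac{1924}{16099} \approx -0.11951$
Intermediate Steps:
$\frac{-7721 + \left(31 - 26\right)^{2}}{38585 + 25811} = \frac{-7721 + 5^{2}}{64396} = \left(-7721 + 25\right) \frac{1}{64396} = \left(-7696\right) \frac{1}{64396} = - \frac{1924}{16099}$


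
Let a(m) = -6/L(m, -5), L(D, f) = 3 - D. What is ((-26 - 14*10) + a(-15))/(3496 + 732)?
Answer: -499/12684 ≈ -0.039341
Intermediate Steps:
a(m) = -6/(3 - m)
((-26 - 14*10) + a(-15))/(3496 + 732) = ((-26 - 14*10) + 6/(-3 - 15))/(3496 + 732) = ((-26 - 140) + 6/(-18))/4228 = (-166 + 6*(-1/18))*(1/4228) = (-166 - ⅓)*(1/4228) = -499/3*1/4228 = -499/12684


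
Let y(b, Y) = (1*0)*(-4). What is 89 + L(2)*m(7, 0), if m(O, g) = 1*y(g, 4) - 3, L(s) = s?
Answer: 83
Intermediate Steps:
y(b, Y) = 0 (y(b, Y) = 0*(-4) = 0)
m(O, g) = -3 (m(O, g) = 1*0 - 3 = 0 - 3 = -3)
89 + L(2)*m(7, 0) = 89 + 2*(-3) = 89 - 6 = 83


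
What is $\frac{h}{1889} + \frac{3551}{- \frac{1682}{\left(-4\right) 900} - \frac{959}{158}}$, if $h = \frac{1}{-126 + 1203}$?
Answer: $- \frac{1027301517349939}{1620769361433} \approx -633.84$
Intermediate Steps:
$h = \frac{1}{1077} \approx 0.00092851$
$\frac{h}{1889} + \frac{3551}{- \frac{1682}{\left(-4\right) 900} - \frac{959}{158}} = \frac{1}{1077 \cdot 1889} + \frac{3551}{- \frac{1682}{\left(-4\right) 900} - \frac{959}{158}} = \frac{1}{1077} \cdot \frac{1}{1889} + \frac{3551}{- \frac{1682}{-3600} - \frac{959}{158}} = \frac{1}{2034453} + \frac{3551}{\left(-1682\right) \left(- \frac{1}{3600}\right) - \frac{959}{158}} = \frac{1}{2034453} + \frac{3551}{\frac{841}{1800} - \frac{959}{158}} = \frac{1}{2034453} + \frac{3551}{- \frac{796661}{142200}} = \frac{1}{2034453} + 3551 \left(- \frac{142200}{796661}\right) = \frac{1}{2034453} - \frac{504952200}{796661} = - \frac{1027301517349939}{1620769361433}$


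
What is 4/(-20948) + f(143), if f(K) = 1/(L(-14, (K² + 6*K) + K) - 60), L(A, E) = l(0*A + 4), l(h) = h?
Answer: -5293/293272 ≈ -0.018048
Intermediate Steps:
L(A, E) = 4 (L(A, E) = 0*A + 4 = 0 + 4 = 4)
f(K) = -1/56 (f(K) = 1/(4 - 60) = 1/(-56) = -1/56)
4/(-20948) + f(143) = 4/(-20948) - 1/56 = 4*(-1/20948) - 1/56 = -1/5237 - 1/56 = -5293/293272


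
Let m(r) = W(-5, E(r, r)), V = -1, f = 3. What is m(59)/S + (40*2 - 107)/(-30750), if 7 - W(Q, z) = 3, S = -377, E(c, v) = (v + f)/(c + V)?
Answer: -37607/3864250 ≈ -0.0097320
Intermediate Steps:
E(c, v) = (3 + v)/(-1 + c) (E(c, v) = (v + 3)/(c - 1) = (3 + v)/(-1 + c))
W(Q, z) = 4 (W(Q, z) = 7 - 1*3 = 7 - 3 = 4)
m(r) = 4
m(59)/S + (40*2 - 107)/(-30750) = 4/(-377) + (40*2 - 107)/(-30750) = 4*(-1/377) + (80 - 107)*(-1/30750) = -4/377 - 27*(-1/30750) = -4/377 + 9/10250 = -37607/3864250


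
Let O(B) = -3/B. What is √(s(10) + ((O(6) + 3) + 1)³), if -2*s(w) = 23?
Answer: √502/4 ≈ 5.6013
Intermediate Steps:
s(w) = -23/2 (s(w) = -½*23 = -23/2)
√(s(10) + ((O(6) + 3) + 1)³) = √(-23/2 + ((-3/6 + 3) + 1)³) = √(-23/2 + ((-3*⅙ + 3) + 1)³) = √(-23/2 + ((-½ + 3) + 1)³) = √(-23/2 + (5/2 + 1)³) = √(-23/2 + (7/2)³) = √(-23/2 + 343/8) = √(251/8) = √502/4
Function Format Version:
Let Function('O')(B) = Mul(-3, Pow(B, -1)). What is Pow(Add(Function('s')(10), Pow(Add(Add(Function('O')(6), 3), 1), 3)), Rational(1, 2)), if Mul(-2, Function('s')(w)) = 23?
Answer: Mul(Rational(1, 4), Pow(502, Rational(1, 2))) ≈ 5.6013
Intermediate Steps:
Function('s')(w) = Rational(-23, 2) (Function('s')(w) = Mul(Rational(-1, 2), 23) = Rational(-23, 2))
Pow(Add(Function('s')(10), Pow(Add(Add(Function('O')(6), 3), 1), 3)), Rational(1, 2)) = Pow(Add(Rational(-23, 2), Pow(Add(Add(Mul(-3, Pow(6, -1)), 3), 1), 3)), Rational(1, 2)) = Pow(Add(Rational(-23, 2), Pow(Add(Add(Mul(-3, Rational(1, 6)), 3), 1), 3)), Rational(1, 2)) = Pow(Add(Rational(-23, 2), Pow(Add(Add(Rational(-1, 2), 3), 1), 3)), Rational(1, 2)) = Pow(Add(Rational(-23, 2), Pow(Add(Rational(5, 2), 1), 3)), Rational(1, 2)) = Pow(Add(Rational(-23, 2), Pow(Rational(7, 2), 3)), Rational(1, 2)) = Pow(Add(Rational(-23, 2), Rational(343, 8)), Rational(1, 2)) = Pow(Rational(251, 8), Rational(1, 2)) = Mul(Rational(1, 4), Pow(502, Rational(1, 2)))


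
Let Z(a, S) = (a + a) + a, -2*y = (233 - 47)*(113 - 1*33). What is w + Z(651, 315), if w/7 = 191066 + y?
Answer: 1287335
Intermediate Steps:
y = -7440 (y = -(233 - 47)*(113 - 1*33)/2 = -93*(113 - 33) = -93*80 = -½*14880 = -7440)
Z(a, S) = 3*a (Z(a, S) = 2*a + a = 3*a)
w = 1285382 (w = 7*(191066 - 7440) = 7*183626 = 1285382)
w + Z(651, 315) = 1285382 + 3*651 = 1285382 + 1953 = 1287335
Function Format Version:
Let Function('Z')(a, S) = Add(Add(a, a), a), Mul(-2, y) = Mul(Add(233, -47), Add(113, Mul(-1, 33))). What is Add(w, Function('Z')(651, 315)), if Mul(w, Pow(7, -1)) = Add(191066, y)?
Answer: 1287335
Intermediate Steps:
y = -7440 (y = Mul(Rational(-1, 2), Mul(Add(233, -47), Add(113, Mul(-1, 33)))) = Mul(Rational(-1, 2), Mul(186, Add(113, -33))) = Mul(Rational(-1, 2), Mul(186, 80)) = Mul(Rational(-1, 2), 14880) = -7440)
Function('Z')(a, S) = Mul(3, a) (Function('Z')(a, S) = Add(Mul(2, a), a) = Mul(3, a))
w = 1285382 (w = Mul(7, Add(191066, -7440)) = Mul(7, 183626) = 1285382)
Add(w, Function('Z')(651, 315)) = Add(1285382, Mul(3, 651)) = Add(1285382, 1953) = 1287335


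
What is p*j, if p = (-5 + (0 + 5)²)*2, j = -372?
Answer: -14880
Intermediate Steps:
p = 40 (p = (-5 + 5²)*2 = (-5 + 25)*2 = 20*2 = 40)
p*j = 40*(-372) = -14880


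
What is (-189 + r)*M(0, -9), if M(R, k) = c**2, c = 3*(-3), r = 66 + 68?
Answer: -4455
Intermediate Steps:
r = 134
c = -9
M(R, k) = 81 (M(R, k) = (-9)**2 = 81)
(-189 + r)*M(0, -9) = (-189 + 134)*81 = -55*81 = -4455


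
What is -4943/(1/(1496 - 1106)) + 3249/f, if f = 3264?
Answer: -2097412677/1088 ≈ -1.9278e+6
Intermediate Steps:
-4943/(1/(1496 - 1106)) + 3249/f = -4943/(1/(1496 - 1106)) + 3249/3264 = -4943/(1/390) + 3249*(1/3264) = -4943/1/390 + 1083/1088 = -4943*390 + 1083/1088 = -1927770 + 1083/1088 = -2097412677/1088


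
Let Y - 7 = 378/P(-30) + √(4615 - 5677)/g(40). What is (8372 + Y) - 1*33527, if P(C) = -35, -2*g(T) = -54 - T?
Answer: -125794/5 + 3*I*√118/47 ≈ -25159.0 + 0.69337*I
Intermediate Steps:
g(T) = 27 + T/2 (g(T) = -(-54 - T)/2 = 27 + T/2)
Y = -19/5 + 3*I*√118/47 (Y = 7 + (378/(-35) + √(4615 - 5677)/(27 + (½)*40)) = 7 + (378*(-1/35) + √(-1062)/(27 + 20)) = 7 + (-54/5 + (3*I*√118)/47) = 7 + (-54/5 + (3*I*√118)*(1/47)) = 7 + (-54/5 + 3*I*√118/47) = -19/5 + 3*I*√118/47 ≈ -3.8 + 0.69337*I)
(8372 + Y) - 1*33527 = (8372 + (-19/5 + 3*I*√118/47)) - 1*33527 = (41841/5 + 3*I*√118/47) - 33527 = -125794/5 + 3*I*√118/47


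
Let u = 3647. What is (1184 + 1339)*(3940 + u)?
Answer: 19142001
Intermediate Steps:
(1184 + 1339)*(3940 + u) = (1184 + 1339)*(3940 + 3647) = 2523*7587 = 19142001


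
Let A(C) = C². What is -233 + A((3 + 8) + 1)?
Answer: -89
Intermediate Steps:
-233 + A((3 + 8) + 1) = -233 + ((3 + 8) + 1)² = -233 + (11 + 1)² = -233 + 12² = -233 + 144 = -89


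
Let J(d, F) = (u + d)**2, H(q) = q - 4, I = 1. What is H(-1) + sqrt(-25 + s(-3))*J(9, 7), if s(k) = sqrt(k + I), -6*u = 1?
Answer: -5 + 2809*sqrt(-25 + I*sqrt(2))/36 ≈ 6.0304 + 390.29*I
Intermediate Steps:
u = -1/6 (u = -1/6*1 = -1/6 ≈ -0.16667)
s(k) = sqrt(1 + k) (s(k) = sqrt(k + 1) = sqrt(1 + k))
H(q) = -4 + q
J(d, F) = (-1/6 + d)**2
H(-1) + sqrt(-25 + s(-3))*J(9, 7) = (-4 - 1) + sqrt(-25 + sqrt(1 - 3))*((-1 + 6*9)**2/36) = -5 + sqrt(-25 + sqrt(-2))*((-1 + 54)**2/36) = -5 + sqrt(-25 + I*sqrt(2))*((1/36)*53**2) = -5 + sqrt(-25 + I*sqrt(2))*((1/36)*2809) = -5 + sqrt(-25 + I*sqrt(2))*(2809/36) = -5 + 2809*sqrt(-25 + I*sqrt(2))/36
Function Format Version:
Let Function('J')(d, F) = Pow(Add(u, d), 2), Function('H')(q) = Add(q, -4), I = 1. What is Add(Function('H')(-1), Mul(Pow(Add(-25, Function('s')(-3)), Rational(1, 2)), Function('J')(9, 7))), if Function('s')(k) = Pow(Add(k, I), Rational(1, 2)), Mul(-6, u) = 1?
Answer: Add(-5, Mul(Rational(2809, 36), Pow(Add(-25, Mul(I, Pow(2, Rational(1, 2)))), Rational(1, 2)))) ≈ Add(6.0304, Mul(390.29, I))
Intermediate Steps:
u = Rational(-1, 6) (u = Mul(Rational(-1, 6), 1) = Rational(-1, 6) ≈ -0.16667)
Function('s')(k) = Pow(Add(1, k), Rational(1, 2)) (Function('s')(k) = Pow(Add(k, 1), Rational(1, 2)) = Pow(Add(1, k), Rational(1, 2)))
Function('H')(q) = Add(-4, q)
Function('J')(d, F) = Pow(Add(Rational(-1, 6), d), 2)
Add(Function('H')(-1), Mul(Pow(Add(-25, Function('s')(-3)), Rational(1, 2)), Function('J')(9, 7))) = Add(Add(-4, -1), Mul(Pow(Add(-25, Pow(Add(1, -3), Rational(1, 2))), Rational(1, 2)), Mul(Rational(1, 36), Pow(Add(-1, Mul(6, 9)), 2)))) = Add(-5, Mul(Pow(Add(-25, Pow(-2, Rational(1, 2))), Rational(1, 2)), Mul(Rational(1, 36), Pow(Add(-1, 54), 2)))) = Add(-5, Mul(Pow(Add(-25, Mul(I, Pow(2, Rational(1, 2)))), Rational(1, 2)), Mul(Rational(1, 36), Pow(53, 2)))) = Add(-5, Mul(Pow(Add(-25, Mul(I, Pow(2, Rational(1, 2)))), Rational(1, 2)), Mul(Rational(1, 36), 2809))) = Add(-5, Mul(Pow(Add(-25, Mul(I, Pow(2, Rational(1, 2)))), Rational(1, 2)), Rational(2809, 36))) = Add(-5, Mul(Rational(2809, 36), Pow(Add(-25, Mul(I, Pow(2, Rational(1, 2)))), Rational(1, 2))))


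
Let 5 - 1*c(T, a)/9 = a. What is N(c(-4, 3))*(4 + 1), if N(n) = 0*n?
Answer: 0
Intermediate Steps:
c(T, a) = 45 - 9*a
N(n) = 0
N(c(-4, 3))*(4 + 1) = 0*(4 + 1) = 0*5 = 0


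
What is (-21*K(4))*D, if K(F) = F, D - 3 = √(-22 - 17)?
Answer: -252 - 84*I*√39 ≈ -252.0 - 524.58*I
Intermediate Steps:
D = 3 + I*√39 (D = 3 + √(-22 - 17) = 3 + √(-39) = 3 + I*√39 ≈ 3.0 + 6.245*I)
(-21*K(4))*D = (-21*4)*(3 + I*√39) = -84*(3 + I*√39) = -252 - 84*I*√39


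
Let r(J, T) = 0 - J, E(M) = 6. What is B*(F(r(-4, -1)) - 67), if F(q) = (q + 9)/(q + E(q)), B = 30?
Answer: -1971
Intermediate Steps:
r(J, T) = -J
F(q) = (9 + q)/(6 + q) (F(q) = (q + 9)/(q + 6) = (9 + q)/(6 + q))
B*(F(r(-4, -1)) - 67) = 30*((9 - 1*(-4))/(6 - 1*(-4)) - 67) = 30*((9 + 4)/(6 + 4) - 67) = 30*(13/10 - 67) = 30*(-657/10) = -1971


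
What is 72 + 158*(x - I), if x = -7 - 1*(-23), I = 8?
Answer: 1336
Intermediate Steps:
x = 16 (x = -7 + 23 = 16)
72 + 158*(x - I) = 72 + 158*(16 - 1*8) = 72 + 158*(16 - 8) = 72 + 158*8 = 72 + 1264 = 1336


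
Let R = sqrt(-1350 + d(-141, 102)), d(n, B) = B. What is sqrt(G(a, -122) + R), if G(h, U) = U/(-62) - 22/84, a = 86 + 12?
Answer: sqrt(2891742 + 6780816*I*sqrt(78))/1302 ≈ 4.3055 + 4.1026*I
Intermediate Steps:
a = 98
G(h, U) = -11/42 - U/62 (G(h, U) = U*(-1/62) - 22*1/84 = -U/62 - 11/42 = -11/42 - U/62)
R = 4*I*sqrt(78) (R = sqrt(-1350 + 102) = sqrt(-1248) = 4*I*sqrt(78) ≈ 35.327*I)
sqrt(G(a, -122) + R) = sqrt((-11/42 - 1/62*(-122)) + 4*I*sqrt(78)) = sqrt((-11/42 + 61/31) + 4*I*sqrt(78)) = sqrt(2221/1302 + 4*I*sqrt(78))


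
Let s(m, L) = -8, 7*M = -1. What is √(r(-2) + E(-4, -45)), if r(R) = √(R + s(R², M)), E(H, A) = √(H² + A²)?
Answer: √(√2041 + I*√10) ≈ 6.7255 + 0.2351*I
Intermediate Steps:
M = -⅐ (M = (⅐)*(-1) = -⅐ ≈ -0.14286)
E(H, A) = √(A² + H²)
r(R) = √(-8 + R) (r(R) = √(R - 8) = √(-8 + R))
√(r(-2) + E(-4, -45)) = √(√(-8 - 2) + √((-45)² + (-4)²)) = √(√(-10) + √(2025 + 16)) = √(I*√10 + √2041) = √(√2041 + I*√10)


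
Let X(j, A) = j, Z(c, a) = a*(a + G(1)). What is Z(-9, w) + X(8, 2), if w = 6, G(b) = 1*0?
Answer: 44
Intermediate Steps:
G(b) = 0
Z(c, a) = a**2 (Z(c, a) = a*(a + 0) = a*a = a**2)
Z(-9, w) + X(8, 2) = 6**2 + 8 = 36 + 8 = 44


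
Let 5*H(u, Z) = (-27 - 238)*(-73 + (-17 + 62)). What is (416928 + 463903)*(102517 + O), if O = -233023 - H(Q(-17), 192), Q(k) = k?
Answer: -116260883690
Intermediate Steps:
H(u, Z) = 1484 (H(u, Z) = ((-27 - 238)*(-73 + (-17 + 62)))/5 = (-265*(-73 + 45))/5 = (-265*(-28))/5 = (⅕)*7420 = 1484)
O = -234507 (O = -233023 - 1*1484 = -233023 - 1484 = -234507)
(416928 + 463903)*(102517 + O) = (416928 + 463903)*(102517 - 234507) = 880831*(-131990) = -116260883690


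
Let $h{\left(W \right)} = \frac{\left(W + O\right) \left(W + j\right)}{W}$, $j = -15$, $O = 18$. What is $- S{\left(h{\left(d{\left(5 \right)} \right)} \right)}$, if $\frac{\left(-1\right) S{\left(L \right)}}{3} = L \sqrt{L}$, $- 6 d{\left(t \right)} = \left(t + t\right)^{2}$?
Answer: $\frac{38 \sqrt{570}}{75} \approx 12.096$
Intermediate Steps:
$d{\left(t \right)} = - \frac{2 t^{2}}{3}$ ($d{\left(t \right)} = - \frac{\left(t + t\right)^{2}}{6} = - \frac{\left(2 t\right)^{2}}{6} = - \frac{4 t^{2}}{6} = - \frac{2 t^{2}}{3}$)
$h{\left(W \right)} = \frac{\left(-15 + W\right) \left(18 + W\right)}{W}$ ($h{\left(W \right)} = \frac{\left(W + 18\right) \left(W - 15\right)}{W} = \frac{\left(18 + W\right) \left(-15 + W\right)}{W} = \frac{\left(-15 + W\right) \left(18 + W\right)}{W}$)
$S{\left(L \right)} = - 3 L^{\frac{3}{2}}$ ($S{\left(L \right)} = - 3 L \sqrt{L} = - 3 L^{\frac{3}{2}}$)
$- S{\left(h{\left(d{\left(5 \right)} \right)} \right)} = - \left(-3\right) \left(3 - \frac{2 \cdot 5^{2}}{3} - \frac{270}{\left(- \frac{2}{3}\right) 5^{2}}\right)^{\frac{3}{2}} = - \left(-3\right) \left(3 - \frac{50}{3} - \frac{270}{\left(- \frac{2}{3}\right) 25}\right)^{\frac{3}{2}} = - \left(-3\right) \left(3 - \frac{50}{3} - \frac{270}{- \frac{50}{3}}\right)^{\frac{3}{2}} = - \left(-3\right) \left(3 - \frac{50}{3} - - \frac{81}{5}\right)^{\frac{3}{2}} = - \left(-3\right) \left(3 - \frac{50}{3} + \frac{81}{5}\right)^{\frac{3}{2}} = - \left(-3\right) \left(\frac{38}{15}\right)^{\frac{3}{2}} = - \left(-3\right) \frac{38 \sqrt{570}}{225} = - \frac{\left(-38\right) \sqrt{570}}{75} = \frac{38 \sqrt{570}}{75}$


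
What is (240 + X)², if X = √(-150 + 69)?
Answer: 57519 + 4320*I ≈ 57519.0 + 4320.0*I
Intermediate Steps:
X = 9*I (X = √(-81) = 9*I ≈ 9.0*I)
(240 + X)² = (240 + 9*I)²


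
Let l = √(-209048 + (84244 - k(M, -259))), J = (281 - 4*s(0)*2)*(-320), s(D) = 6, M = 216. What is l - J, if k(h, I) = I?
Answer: 74560 + 19*I*√345 ≈ 74560.0 + 352.91*I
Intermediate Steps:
J = -74560 (J = (281 - 4*6*2)*(-320) = (281 - 24*2)*(-320) = (281 - 48)*(-320) = 233*(-320) = -74560)
l = 19*I*√345 (l = √(-209048 + (84244 - 1*(-259))) = √(-209048 + (84244 + 259)) = √(-209048 + 84503) = √(-124545) = 19*I*√345 ≈ 352.91*I)
l - J = 19*I*√345 - 1*(-74560) = 19*I*√345 + 74560 = 74560 + 19*I*√345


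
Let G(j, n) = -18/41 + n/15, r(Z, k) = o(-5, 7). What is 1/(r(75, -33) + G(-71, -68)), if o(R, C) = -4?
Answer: -615/5518 ≈ -0.11145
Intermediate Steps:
r(Z, k) = -4
G(j, n) = -18/41 + n/15 (G(j, n) = -18*1/41 + n*(1/15) = -18/41 + n/15)
1/(r(75, -33) + G(-71, -68)) = 1/(-4 + (-18/41 + (1/15)*(-68))) = 1/(-4 + (-18/41 - 68/15)) = 1/(-4 - 3058/615) = 1/(-5518/615) = -615/5518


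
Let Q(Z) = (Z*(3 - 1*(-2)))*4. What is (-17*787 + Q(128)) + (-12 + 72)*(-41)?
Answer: -13279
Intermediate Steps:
Q(Z) = 20*Z (Q(Z) = (Z*(3 + 2))*4 = (Z*5)*4 = (5*Z)*4 = 20*Z)
(-17*787 + Q(128)) + (-12 + 72)*(-41) = (-17*787 + 20*128) + (-12 + 72)*(-41) = (-13379 + 2560) + 60*(-41) = -10819 - 2460 = -13279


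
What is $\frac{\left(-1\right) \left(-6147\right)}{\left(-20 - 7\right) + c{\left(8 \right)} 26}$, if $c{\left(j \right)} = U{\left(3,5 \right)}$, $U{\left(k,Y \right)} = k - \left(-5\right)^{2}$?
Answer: $- \frac{6147}{599} \approx -10.262$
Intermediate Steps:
$U{\left(k,Y \right)} = -25 + k$ ($U{\left(k,Y \right)} = k - 25 = -25 + k$)
$c{\left(j \right)} = -22$ ($c{\left(j \right)} = -25 + 3 = -22$)
$\frac{\left(-1\right) \left(-6147\right)}{\left(-20 - 7\right) + c{\left(8 \right)} 26} = \frac{\left(-1\right) \left(-6147\right)}{\left(-20 - 7\right) - 572} = \frac{6147}{-27 - 572} = \frac{6147}{-599} = 6147 \left(- \frac{1}{599}\right) = - \frac{6147}{599}$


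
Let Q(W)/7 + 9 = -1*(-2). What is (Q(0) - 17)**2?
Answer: 4356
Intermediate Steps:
Q(W) = -49 (Q(W) = -63 + 7*(-1*(-2)) = -63 + 7*2 = -63 + 14 = -49)
(Q(0) - 17)**2 = (-49 - 17)**2 = (-66)**2 = 4356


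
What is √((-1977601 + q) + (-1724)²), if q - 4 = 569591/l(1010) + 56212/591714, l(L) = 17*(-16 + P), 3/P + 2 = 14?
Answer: √15187350409918766457/3911887 ≈ 996.22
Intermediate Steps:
P = ¼ (P = 3/(-2 + 14) = 3/12 = 3*(1/12) = ¼ ≈ 0.25000)
l(L) = -1071/4 (l(L) = 17*(-16 + ¼) = 17*(-63/4) = -1071/4)
q = -8305831914/3911887 (q = 4 + (569591/(-1071/4) + 56212/591714) = 4 + (569591*(-4/1071) + 56212*(1/591714)) = 4 + (-2278364/1071 + 28106/295857) = 4 - 8321479462/3911887 = -8305831914/3911887 ≈ -2123.2)
√((-1977601 + q) + (-1724)²) = √((-1977601 - 8305831914/3911887) + (-1724)²) = √(-7744457475001/3911887 + 2972176) = √(3882359181111/3911887) = √15187350409918766457/3911887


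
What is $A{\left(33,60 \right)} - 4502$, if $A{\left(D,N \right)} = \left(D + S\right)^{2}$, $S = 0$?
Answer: $-3413$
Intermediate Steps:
$A{\left(D,N \right)} = D^{2}$ ($A{\left(D,N \right)} = \left(D + 0\right)^{2} = D^{2}$)
$A{\left(33,60 \right)} - 4502 = 33^{2} - 4502 = 1089 - 4502 = -3413$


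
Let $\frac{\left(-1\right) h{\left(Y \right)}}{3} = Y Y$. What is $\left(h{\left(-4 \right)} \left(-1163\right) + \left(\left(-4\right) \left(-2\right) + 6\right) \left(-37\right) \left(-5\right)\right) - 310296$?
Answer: $-251882$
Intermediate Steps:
$h{\left(Y \right)} = - 3 Y^{2}$ ($h{\left(Y \right)} = - 3 Y Y = - 3 Y^{2}$)
$\left(h{\left(-4 \right)} \left(-1163\right) + \left(\left(-4\right) \left(-2\right) + 6\right) \left(-37\right) \left(-5\right)\right) - 310296 = \left(- 3 \left(-4\right)^{2} \left(-1163\right) + \left(\left(-4\right) \left(-2\right) + 6\right) \left(-37\right) \left(-5\right)\right) - 310296 = \left(\left(-3\right) 16 \left(-1163\right) + \left(8 + 6\right) \left(-37\right) \left(-5\right)\right) - 310296 = \left(\left(-48\right) \left(-1163\right) + 14 \left(-37\right) \left(-5\right)\right) - 310296 = \left(55824 - -2590\right) - 310296 = \left(55824 + 2590\right) - 310296 = 58414 - 310296 = -251882$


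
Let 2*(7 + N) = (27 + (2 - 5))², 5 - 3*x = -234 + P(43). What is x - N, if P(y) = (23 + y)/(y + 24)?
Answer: -40534/201 ≈ -201.66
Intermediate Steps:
P(y) = (23 + y)/(24 + y)
x = 15947/201 (x = 5/3 - (-234 + (23 + 43)/(24 + 43))/3 = 5/3 - (-234 + 66/67)/3 = 5/3 - ⅓*(-15612/67) = 5/3 + 5204/67 = 15947/201 ≈ 79.338)
N = 281 (N = -7 + (27 + (2 - 5))²/2 = -7 + (27 - 3)²/2 = -7 + (½)*24² = -7 + (½)*576 = -7 + 288 = 281)
x - N = 15947/201 - 1*281 = 15947/201 - 281 = -40534/201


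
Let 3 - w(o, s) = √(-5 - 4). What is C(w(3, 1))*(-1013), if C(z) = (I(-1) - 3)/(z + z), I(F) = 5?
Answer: -1013/6 - 1013*I/6 ≈ -168.83 - 168.83*I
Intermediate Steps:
w(o, s) = 3 - 3*I (w(o, s) = 3 - √(-5 - 4) = 3 - √(-9) = 3 - 3*I)
C(z) = 1/z (C(z) = (5 - 3)/(z + z) = 2/((2*z)) = 2*(1/(2*z)) = 1/z)
C(w(3, 1))*(-1013) = -1013/(3 - 3*I) = ((3 + 3*I)/18)*(-1013) = -1013*(3 + 3*I)/18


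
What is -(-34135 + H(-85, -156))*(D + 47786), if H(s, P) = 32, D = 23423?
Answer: 2428440527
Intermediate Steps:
-(-34135 + H(-85, -156))*(D + 47786) = -(-34135 + 32)*(23423 + 47786) = -(-34103)*71209 = -1*(-2428440527) = 2428440527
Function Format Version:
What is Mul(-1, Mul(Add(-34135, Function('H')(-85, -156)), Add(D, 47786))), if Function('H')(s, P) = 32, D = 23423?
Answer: 2428440527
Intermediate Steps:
Mul(-1, Mul(Add(-34135, Function('H')(-85, -156)), Add(D, 47786))) = Mul(-1, Mul(Add(-34135, 32), Add(23423, 47786))) = Mul(-1, Mul(-34103, 71209)) = Mul(-1, -2428440527) = 2428440527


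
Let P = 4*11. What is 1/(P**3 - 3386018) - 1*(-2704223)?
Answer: 8926191221981/3300834 ≈ 2.7042e+6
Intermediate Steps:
P = 44
1/(P**3 - 3386018) - 1*(-2704223) = 1/(44**3 - 3386018) - 1*(-2704223) = 1/(85184 - 3386018) + 2704223 = 1/(-3300834) + 2704223 = -1/3300834 + 2704223 = 8926191221981/3300834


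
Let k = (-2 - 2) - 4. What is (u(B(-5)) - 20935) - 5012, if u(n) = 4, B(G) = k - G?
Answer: -25943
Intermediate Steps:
k = -8 (k = -4 - 4 = -8)
B(G) = -8 - G
(u(B(-5)) - 20935) - 5012 = (4 - 20935) - 5012 = -20931 - 5012 = -25943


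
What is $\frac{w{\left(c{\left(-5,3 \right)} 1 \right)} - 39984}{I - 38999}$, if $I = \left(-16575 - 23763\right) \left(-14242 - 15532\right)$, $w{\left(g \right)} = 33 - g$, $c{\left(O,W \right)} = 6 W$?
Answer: $- \frac{39969}{1200984613} \approx -3.328 \cdot 10^{-5}$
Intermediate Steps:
$I = 1201023612$ ($I = \left(-40338\right) \left(-29774\right) = 1201023612$)
$\frac{w{\left(c{\left(-5,3 \right)} 1 \right)} - 39984}{I - 38999} = \frac{\left(33 - 6 \cdot 3 \cdot 1\right) - 39984}{1201023612 - 38999} = \frac{\left(33 - 18 \cdot 1\right) - 39984}{1200984613} = \left(\left(33 - 18\right) - 39984\right) \frac{1}{1200984613} = \left(15 - 39984\right) \frac{1}{1200984613} = \left(-39969\right) \frac{1}{1200984613} = - \frac{39969}{1200984613}$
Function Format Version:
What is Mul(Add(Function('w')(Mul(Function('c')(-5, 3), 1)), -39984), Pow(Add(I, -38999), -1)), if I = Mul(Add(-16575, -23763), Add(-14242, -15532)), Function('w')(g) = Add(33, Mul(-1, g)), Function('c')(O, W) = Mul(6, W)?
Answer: Rational(-39969, 1200984613) ≈ -3.3280e-5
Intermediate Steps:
I = 1201023612 (I = Mul(-40338, -29774) = 1201023612)
Mul(Add(Function('w')(Mul(Function('c')(-5, 3), 1)), -39984), Pow(Add(I, -38999), -1)) = Mul(Add(Add(33, Mul(-1, Mul(Mul(6, 3), 1))), -39984), Pow(Add(1201023612, -38999), -1)) = Mul(Add(Add(33, Mul(-1, Mul(18, 1))), -39984), Pow(1200984613, -1)) = Mul(Add(Add(33, Mul(-1, 18)), -39984), Rational(1, 1200984613)) = Mul(Add(Add(33, -18), -39984), Rational(1, 1200984613)) = Mul(Add(15, -39984), Rational(1, 1200984613)) = Mul(-39969, Rational(1, 1200984613)) = Rational(-39969, 1200984613)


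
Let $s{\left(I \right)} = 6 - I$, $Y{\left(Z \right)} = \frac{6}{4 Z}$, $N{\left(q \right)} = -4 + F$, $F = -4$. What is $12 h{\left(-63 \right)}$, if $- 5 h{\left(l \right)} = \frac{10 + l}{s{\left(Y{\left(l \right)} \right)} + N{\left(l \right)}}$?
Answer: $- \frac{26712}{415} \approx -64.366$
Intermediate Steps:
$N{\left(q \right)} = -8$ ($N{\left(q \right)} = -4 - 4 = -8$)
$Y{\left(Z \right)} = \frac{3}{2 Z}$ ($Y{\left(Z \right)} = 6 \frac{1}{4 Z} = \frac{3}{2 Z}$)
$h{\left(l \right)} = - \frac{10 + l}{5 \left(-2 - \frac{3}{2 l}\right)}$ ($h{\left(l \right)} = - \frac{\left(10 + l\right) \frac{1}{\left(6 - \frac{3}{2 l}\right) - 8}}{5} = - \frac{\left(10 + l\right) \frac{1}{-2 - \frac{3}{2 l}}}{5} = - \frac{\frac{1}{-2 - \frac{3}{2 l}} \left(10 + l\right)}{5} = - \frac{10 + l}{5 \left(-2 - \frac{3}{2 l}\right)}$)
$12 h{\left(-63 \right)} = 12 \cdot \frac{2}{5} \left(-63\right) \frac{1}{3 + 4 \left(-63\right)} \left(10 - 63\right) = 12 \cdot \frac{2}{5} \left(-63\right) \frac{1}{3 - 252} \left(-53\right) = 12 \cdot \frac{2}{5} \left(-63\right) \frac{1}{-249} \left(-53\right) = 12 \cdot \frac{2}{5} \left(-63\right) \left(- \frac{1}{249}\right) \left(-53\right) = 12 \left(- \frac{2226}{415}\right) = - \frac{26712}{415}$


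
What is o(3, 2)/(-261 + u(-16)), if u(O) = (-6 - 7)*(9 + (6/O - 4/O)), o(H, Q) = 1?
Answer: -8/3011 ≈ -0.0026569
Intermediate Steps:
u(O) = -117 - 26/O (u(O) = -13*(9 + 2/O) = -117 - 26/O)
o(3, 2)/(-261 + u(-16)) = 1/(-261 + (-117 - 26/(-16))) = 1/(-261 + (-117 - 26*(-1/16))) = 1/(-261 + (-117 + 13/8)) = 1/(-261 - 923/8) = 1/(-3011/8) = -8/3011*1 = -8/3011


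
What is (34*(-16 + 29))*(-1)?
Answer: -442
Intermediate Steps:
(34*(-16 + 29))*(-1) = (34*13)*(-1) = 442*(-1) = -442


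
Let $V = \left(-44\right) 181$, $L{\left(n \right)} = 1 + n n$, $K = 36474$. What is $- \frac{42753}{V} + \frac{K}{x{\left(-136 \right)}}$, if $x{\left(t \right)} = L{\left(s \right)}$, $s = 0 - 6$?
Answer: $\frac{292060797}{294668} \approx 991.15$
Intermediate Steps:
$s = -6$
$L{\left(n \right)} = 1 + n^{2}$
$x{\left(t \right)} = 37$ ($x{\left(t \right)} = 1 + \left(-6\right)^{2} = 1 + 36 = 37$)
$V = -7964$
$- \frac{42753}{V} + \frac{K}{x{\left(-136 \right)}} = - \frac{42753}{-7964} + \frac{36474}{37} = \left(-42753\right) \left(- \frac{1}{7964}\right) + 36474 \cdot \frac{1}{37} = \frac{42753}{7964} + \frac{36474}{37} = \frac{292060797}{294668}$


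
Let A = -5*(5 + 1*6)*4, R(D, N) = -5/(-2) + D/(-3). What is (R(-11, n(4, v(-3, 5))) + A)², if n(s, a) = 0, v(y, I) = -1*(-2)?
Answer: 1646089/36 ≈ 45725.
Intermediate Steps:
v(y, I) = 2
R(D, N) = 5/2 - D/3 (R(D, N) = -5*(-½) + D*(-⅓) = 5/2 - D/3)
A = -220 (A = -5*(5 + 6)*4 = -5*11*4 = -55*4 = -220)
(R(-11, n(4, v(-3, 5))) + A)² = ((5/2 - ⅓*(-11)) - 220)² = ((5/2 + 11/3) - 220)² = (37/6 - 220)² = (-1283/6)² = 1646089/36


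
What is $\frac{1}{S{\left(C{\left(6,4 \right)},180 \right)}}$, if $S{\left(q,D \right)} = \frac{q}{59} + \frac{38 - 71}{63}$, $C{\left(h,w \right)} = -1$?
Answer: $- \frac{1239}{670} \approx -1.8493$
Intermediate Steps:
$S{\left(q,D \right)} = - \frac{11}{21} + \frac{q}{59}$ ($S{\left(q,D \right)} = q \frac{1}{59} - \frac{11}{21} = \frac{q}{59} - \frac{11}{21} = - \frac{11}{21} + \frac{q}{59}$)
$\frac{1}{S{\left(C{\left(6,4 \right)},180 \right)}} = \frac{1}{- \frac{11}{21} + \frac{1}{59} \left(-1\right)} = \frac{1}{- \frac{11}{21} - \frac{1}{59}} = \frac{1}{- \frac{670}{1239}} = - \frac{1239}{670}$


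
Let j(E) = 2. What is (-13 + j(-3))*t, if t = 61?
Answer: -671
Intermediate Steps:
(-13 + j(-3))*t = (-13 + 2)*61 = -11*61 = -671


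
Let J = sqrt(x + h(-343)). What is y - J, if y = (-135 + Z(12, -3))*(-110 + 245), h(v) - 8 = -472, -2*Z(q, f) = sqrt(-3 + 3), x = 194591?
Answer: -18225 - sqrt(194127) ≈ -18666.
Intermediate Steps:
Z(q, f) = 0 (Z(q, f) = -sqrt(-3 + 3)/2 = -sqrt(0)/2 = -1/2*0 = 0)
h(v) = -464 (h(v) = 8 - 472 = -464)
J = sqrt(194127) (J = sqrt(194591 - 464) = sqrt(194127) ≈ 440.60)
y = -18225 (y = (-135 + 0)*(-110 + 245) = -135*135 = -18225)
y - J = -18225 - sqrt(194127)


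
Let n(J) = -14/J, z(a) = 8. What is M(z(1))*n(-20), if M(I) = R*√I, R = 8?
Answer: 56*√2/5 ≈ 15.839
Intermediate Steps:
M(I) = 8*√I
M(z(1))*n(-20) = (8*√8)*(-14/(-20)) = (8*(2*√2))*(-14*(-1/20)) = (16*√2)*(7/10) = 56*√2/5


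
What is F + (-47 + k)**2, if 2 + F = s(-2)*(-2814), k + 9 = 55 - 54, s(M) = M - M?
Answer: 3023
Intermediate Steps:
s(M) = 0
k = -8 (k = -9 + (55 - 54) = -9 + 1 = -8)
F = -2 (F = -2 + 0*(-2814) = -2 + 0 = -2)
F + (-47 + k)**2 = -2 + (-47 - 8)**2 = -2 + (-55)**2 = -2 + 3025 = 3023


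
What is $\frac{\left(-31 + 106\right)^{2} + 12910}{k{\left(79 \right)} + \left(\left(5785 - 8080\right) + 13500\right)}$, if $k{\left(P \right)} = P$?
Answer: $\frac{18535}{11284} \approx 1.6426$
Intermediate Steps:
$\frac{\left(-31 + 106\right)^{2} + 12910}{k{\left(79 \right)} + \left(\left(5785 - 8080\right) + 13500\right)} = \frac{\left(-31 + 106\right)^{2} + 12910}{79 + \left(\left(5785 - 8080\right) + 13500\right)} = \frac{75^{2} + 12910}{79 + \left(-2295 + 13500\right)} = \frac{5625 + 12910}{79 + 11205} = \frac{18535}{11284}$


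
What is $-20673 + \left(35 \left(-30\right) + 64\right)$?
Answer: $-21659$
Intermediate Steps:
$-20673 + \left(35 \left(-30\right) + 64\right) = -20673 + \left(-1050 + 64\right) = -20673 - 986 = -21659$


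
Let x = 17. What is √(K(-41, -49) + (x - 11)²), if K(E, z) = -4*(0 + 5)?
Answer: 4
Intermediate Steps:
K(E, z) = -20 (K(E, z) = -4*5 = -20)
√(K(-41, -49) + (x - 11)²) = √(-20 + (17 - 11)²) = √(-20 + 6²) = √(-20 + 36) = √16 = 4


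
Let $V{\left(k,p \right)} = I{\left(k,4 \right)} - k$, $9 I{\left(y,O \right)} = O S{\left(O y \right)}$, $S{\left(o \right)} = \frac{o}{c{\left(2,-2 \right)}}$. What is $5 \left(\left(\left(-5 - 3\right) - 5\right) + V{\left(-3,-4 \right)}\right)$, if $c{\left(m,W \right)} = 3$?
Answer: $- \frac{530}{9} \approx -58.889$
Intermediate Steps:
$S{\left(o \right)} = \frac{o}{3}$
$I{\left(y,O \right)} = \frac{y O^{2}}{27}$ ($I{\left(y,O \right)} = \frac{O \frac{O y}{3}}{9} = \frac{\frac{1}{3} y O^{2}}{9} = \frac{y O^{2}}{27}$)
$V{\left(k,p \right)} = - \frac{11 k}{27}$ ($V{\left(k,p \right)} = \frac{k 4^{2}}{27} - k = \frac{1}{27} k 16 - k = \frac{16 k}{27} - k = - \frac{11 k}{27}$)
$5 \left(\left(\left(-5 - 3\right) - 5\right) + V{\left(-3,-4 \right)}\right) = 5 \left(\left(\left(-5 - 3\right) - 5\right) - - \frac{11}{9}\right) = 5 \left(\left(-8 - 5\right) + \frac{11}{9}\right) = 5 \left(-13 + \frac{11}{9}\right) = 5 \left(- \frac{106}{9}\right) = - \frac{530}{9}$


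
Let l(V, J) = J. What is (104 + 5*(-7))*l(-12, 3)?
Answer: 207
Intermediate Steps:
(104 + 5*(-7))*l(-12, 3) = (104 + 5*(-7))*3 = (104 - 35)*3 = 69*3 = 207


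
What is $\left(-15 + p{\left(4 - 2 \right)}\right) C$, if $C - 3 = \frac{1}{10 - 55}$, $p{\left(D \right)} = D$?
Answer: $- \frac{1742}{45} \approx -38.711$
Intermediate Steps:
$C = \frac{134}{45}$ ($C = 3 + \frac{1}{10 - 55} = 3 + \frac{1}{-45} = 3 - \frac{1}{45} = \frac{134}{45} \approx 2.9778$)
$\left(-15 + p{\left(4 - 2 \right)}\right) C = \left(-15 + \left(4 - 2\right)\right) \frac{134}{45} = \left(-15 + 2\right) \frac{134}{45} = \left(-13\right) \frac{134}{45} = - \frac{1742}{45}$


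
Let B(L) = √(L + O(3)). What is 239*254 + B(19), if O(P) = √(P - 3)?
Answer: 60706 + √19 ≈ 60710.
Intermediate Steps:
O(P) = √(-3 + P)
B(L) = √L (B(L) = √(L + √(-3 + 3)) = √(L + √0) = √(L + 0) = √L)
239*254 + B(19) = 239*254 + √19 = 60706 + √19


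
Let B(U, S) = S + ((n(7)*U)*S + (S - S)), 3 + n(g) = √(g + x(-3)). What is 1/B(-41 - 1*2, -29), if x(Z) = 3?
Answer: 13/4611 + 43*√10/46110 ≈ 0.0057683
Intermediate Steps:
n(g) = -3 + √(3 + g) (n(g) = -3 + √(g + 3) = -3 + √(3 + g))
B(U, S) = S + S*U*(-3 + √10) (B(U, S) = S + (((-3 + √(3 + 7))*U)*S + (S - S)) = S + (((-3 + √10)*U)*S + 0) = S + ((U*(-3 + √10))*S + 0) = S + (S*U*(-3 + √10) + 0) = S + S*U*(-3 + √10))
1/B(-41 - 1*2, -29) = 1/(-1*(-29)*(-1 + (-41 - 1*2)*(3 - √10))) = 1/(-1*(-29)*(-1 + (-41 - 2)*(3 - √10))) = 1/(-1*(-29)*(-1 - 43*(3 - √10))) = 1/(-1*(-29)*(-1 + (-129 + 43*√10))) = 1/(-1*(-29)*(-130 + 43*√10)) = 1/(-3770 + 1247*√10)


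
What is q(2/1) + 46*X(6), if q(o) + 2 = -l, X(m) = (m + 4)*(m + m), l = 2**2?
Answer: 5514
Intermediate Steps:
l = 4
X(m) = 2*m*(4 + m) (X(m) = (4 + m)*(2*m) = 2*m*(4 + m))
q(o) = -6 (q(o) = -2 - 1*4 = -2 - 4 = -6)
q(2/1) + 46*X(6) = -6 + 46*(2*6*(4 + 6)) = -6 + 46*(2*6*10) = -6 + 46*120 = -6 + 5520 = 5514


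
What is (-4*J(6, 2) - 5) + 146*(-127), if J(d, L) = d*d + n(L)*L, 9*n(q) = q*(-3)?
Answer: -56057/3 ≈ -18686.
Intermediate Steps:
n(q) = -q/3 (n(q) = (q*(-3))/9 = (-3*q)/9 = -q/3)
J(d, L) = d**2 - L**2/3 (J(d, L) = d*d + (-L/3)*L = d**2 - L**2/3)
(-4*J(6, 2) - 5) + 146*(-127) = (-4*(6**2 - 1/3*2**2) - 5) + 146*(-127) = (-4*(36 - 1/3*4) - 5) - 18542 = (-4*(36 - 4/3) - 5) - 18542 = (-4*104/3 - 5) - 18542 = (-416/3 - 5) - 18542 = -431/3 - 18542 = -56057/3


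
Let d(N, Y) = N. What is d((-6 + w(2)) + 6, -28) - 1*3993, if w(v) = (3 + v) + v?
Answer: -3986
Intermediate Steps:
w(v) = 3 + 2*v
d((-6 + w(2)) + 6, -28) - 1*3993 = ((-6 + (3 + 2*2)) + 6) - 1*3993 = ((-6 + (3 + 4)) + 6) - 3993 = ((-6 + 7) + 6) - 3993 = (1 + 6) - 3993 = 7 - 3993 = -3986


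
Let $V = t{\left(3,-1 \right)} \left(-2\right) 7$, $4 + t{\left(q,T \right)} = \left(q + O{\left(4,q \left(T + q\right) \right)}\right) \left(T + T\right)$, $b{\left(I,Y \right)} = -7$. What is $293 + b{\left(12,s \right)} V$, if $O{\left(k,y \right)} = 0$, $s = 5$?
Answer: $-687$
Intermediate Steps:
$t{\left(q,T \right)} = -4 + 2 T q$ ($t{\left(q,T \right)} = -4 + \left(q + 0\right) \left(T + T\right) = -4 + q 2 T = -4 + 2 T q$)
$V = 140$ ($V = \left(-4 + 2 \left(-1\right) 3\right) \left(-2\right) 7 = \left(-4 - 6\right) \left(-2\right) 7 = \left(-10\right) \left(-2\right) 7 = 20 \cdot 7 = 140$)
$293 + b{\left(12,s \right)} V = 293 - 980 = -687$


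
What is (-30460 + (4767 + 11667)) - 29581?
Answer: -43607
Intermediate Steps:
(-30460 + (4767 + 11667)) - 29581 = (-30460 + 16434) - 29581 = -14026 - 29581 = -43607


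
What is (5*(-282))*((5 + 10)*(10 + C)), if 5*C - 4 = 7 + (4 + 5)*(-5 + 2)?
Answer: -143820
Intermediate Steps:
C = -16/5 (C = 4/5 + (7 + (4 + 5)*(-5 + 2))/5 = 4/5 + (7 + 9*(-3))/5 = 4/5 + (7 - 27)/5 = 4/5 + (1/5)*(-20) = 4/5 - 4 = -16/5 ≈ -3.2000)
(5*(-282))*((5 + 10)*(10 + C)) = (5*(-282))*((5 + 10)*(10 - 16/5)) = -21150*34/5 = -1410*102 = -143820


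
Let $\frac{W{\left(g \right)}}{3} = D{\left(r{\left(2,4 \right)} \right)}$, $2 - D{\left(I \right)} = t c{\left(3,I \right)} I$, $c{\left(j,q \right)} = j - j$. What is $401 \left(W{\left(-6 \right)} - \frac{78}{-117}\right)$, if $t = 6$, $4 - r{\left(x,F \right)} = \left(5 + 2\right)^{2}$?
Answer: $\frac{8020}{3} \approx 2673.3$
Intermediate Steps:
$r{\left(x,F \right)} = -45$ ($r{\left(x,F \right)} = 4 - \left(5 + 2\right)^{2} = 4 - 7^{2} = 4 - 49 = -45$)
$c{\left(j,q \right)} = 0$
$D{\left(I \right)} = 2$ ($D{\left(I \right)} = 2 - 6 \cdot 0 I = 2 - 0 I = 2 - 0 = 2 + 0 = 2$)
$W{\left(g \right)} = 6$ ($W{\left(g \right)} = 3 \cdot 2 = 6$)
$401 \left(W{\left(-6 \right)} - \frac{78}{-117}\right) = 401 \left(6 - \frac{78}{-117}\right) = 401 \left(6 - - \frac{2}{3}\right) = 401 \left(6 + \frac{2}{3}\right) = 401 \cdot \frac{20}{3} = \frac{8020}{3}$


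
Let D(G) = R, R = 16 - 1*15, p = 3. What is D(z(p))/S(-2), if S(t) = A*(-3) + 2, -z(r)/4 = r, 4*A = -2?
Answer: 2/7 ≈ 0.28571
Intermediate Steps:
A = -½ (A = (¼)*(-2) = -½ ≈ -0.50000)
z(r) = -4*r
R = 1 (R = 16 - 15 = 1)
D(G) = 1
S(t) = 7/2 (S(t) = -½*(-3) + 2 = 3/2 + 2 = 7/2)
D(z(p))/S(-2) = 1/(7/2) = 1*(2/7) = 2/7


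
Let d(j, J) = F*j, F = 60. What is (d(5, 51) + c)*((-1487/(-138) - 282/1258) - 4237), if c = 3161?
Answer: -1269717027349/86802 ≈ -1.4628e+7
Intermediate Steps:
d(j, J) = 60*j
(d(5, 51) + c)*((-1487/(-138) - 282/1258) - 4237) = (60*5 + 3161)*((-1487/(-138) - 282/1258) - 4237) = (300 + 3161)*((-1487*(-1/138) - 282*1/1258) - 4237) = 3461*((1487/138 - 141/629) - 4237) = 3461*(915865/86802 - 4237) = 3461*(-366864209/86802) = -1269717027349/86802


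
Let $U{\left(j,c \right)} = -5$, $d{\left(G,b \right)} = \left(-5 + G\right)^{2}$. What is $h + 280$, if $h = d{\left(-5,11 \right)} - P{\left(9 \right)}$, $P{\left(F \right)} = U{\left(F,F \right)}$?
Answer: $385$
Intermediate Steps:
$P{\left(F \right)} = -5$
$h = 105$ ($h = \left(-5 - 5\right)^{2} - -5 = \left(-10\right)^{2} + 5 = 100 + 5 = 105$)
$h + 280 = 105 + 280 = 385$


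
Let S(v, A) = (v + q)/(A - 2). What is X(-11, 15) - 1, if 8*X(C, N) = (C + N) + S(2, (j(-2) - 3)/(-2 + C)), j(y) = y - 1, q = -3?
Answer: -67/160 ≈ -0.41875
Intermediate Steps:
j(y) = -1 + y
S(v, A) = (-3 + v)/(-2 + A) (S(v, A) = (v - 3)/(A - 2) = (-3 + v)/(-2 + A))
X(C, N) = -1/(8*(-2 - 6/(-2 + C))) + C/8 + N/8 (X(C, N) = ((C + N) + (-3 + 2)/(-2 + ((-1 - 2) - 3)/(-2 + C)))/8 = ((C + N) - 1/(-2 + (-3 - 3)/(-2 + C)))/8 = ((C + N) - 1/(-2 - 6/(-2 + C)))/8 = (C + N - 1/(-2 - 6/(-2 + C)))/8 = -1/(8*(-2 - 6/(-2 + C))) + C/8 + N/8)
X(-11, 15) - 1 = (-2 - 11 + 2*(1 - 11)*(-11 + 15))/(16*(1 - 11)) - 1 = (1/16)*(-2 - 11 + 2*(-10)*4)/(-10) - 1 = (1/16)*(-⅒)*(-2 - 11 - 80) - 1 = (1/16)*(-⅒)*(-93) - 1 = 93/160 - 1 = -67/160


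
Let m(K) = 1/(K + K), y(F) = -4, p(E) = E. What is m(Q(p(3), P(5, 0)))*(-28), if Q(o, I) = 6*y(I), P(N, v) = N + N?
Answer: 7/12 ≈ 0.58333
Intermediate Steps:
P(N, v) = 2*N
Q(o, I) = -24 (Q(o, I) = 6*(-4) = -24)
m(K) = 1/(2*K)
m(Q(p(3), P(5, 0)))*(-28) = ((1/2)/(-24))*(-28) = ((1/2)*(-1/24))*(-28) = -1/48*(-28) = 7/12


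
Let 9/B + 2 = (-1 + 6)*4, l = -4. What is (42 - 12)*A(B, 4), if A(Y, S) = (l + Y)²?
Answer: 735/2 ≈ 367.50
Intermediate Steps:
B = ½ (B = 9/(-2 + (-1 + 6)*4) = 9/(-2 + 5*4) = 9/(-2 + 20) = 9/18 = 9*(1/18) = ½ ≈ 0.50000)
A(Y, S) = (-4 + Y)²
(42 - 12)*A(B, 4) = (42 - 12)*(-4 + ½)² = 30*(-7/2)² = 30*(49/4) = 735/2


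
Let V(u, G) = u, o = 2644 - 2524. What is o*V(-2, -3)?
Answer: -240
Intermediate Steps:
o = 120
o*V(-2, -3) = 120*(-2) = -240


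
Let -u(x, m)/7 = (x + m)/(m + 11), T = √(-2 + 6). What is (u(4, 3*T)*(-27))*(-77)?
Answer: -145530/17 ≈ -8560.6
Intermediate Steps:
T = 2 (T = √4 = 2)
u(x, m) = -7*(m + x)/(11 + m) (u(x, m) = -7*(x + m)/(m + 11) = -7*(m + x)/(11 + m))
(u(4, 3*T)*(-27))*(-77) = ((7*(-3*2 - 1*4)/(11 + 3*2))*(-27))*(-77) = ((7*(-1*6 - 4)/(11 + 6))*(-27))*(-77) = ((7*(-6 - 4)/17)*(-27))*(-77) = ((7*(1/17)*(-10))*(-27))*(-77) = -70/17*(-27)*(-77) = (1890/17)*(-77) = -145530/17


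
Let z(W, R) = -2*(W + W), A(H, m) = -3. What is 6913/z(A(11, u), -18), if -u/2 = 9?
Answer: 6913/12 ≈ 576.08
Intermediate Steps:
u = -18 (u = -2*9 = -18)
z(W, R) = -4*W
6913/z(A(11, u), -18) = 6913/((-4*(-3))) = 6913/12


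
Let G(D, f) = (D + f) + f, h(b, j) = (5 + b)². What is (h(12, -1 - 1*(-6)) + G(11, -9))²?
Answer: 79524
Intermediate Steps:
G(D, f) = D + 2*f
(h(12, -1 - 1*(-6)) + G(11, -9))² = ((5 + 12)² + (11 + 2*(-9)))² = (17² + (11 - 18))² = (289 - 7)² = 282² = 79524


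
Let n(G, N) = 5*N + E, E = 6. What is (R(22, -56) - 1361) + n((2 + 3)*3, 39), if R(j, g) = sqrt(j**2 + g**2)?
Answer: -1160 + 2*sqrt(905) ≈ -1099.8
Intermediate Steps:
R(j, g) = sqrt(g**2 + j**2)
n(G, N) = 6 + 5*N (n(G, N) = 5*N + 6 = 6 + 5*N)
(R(22, -56) - 1361) + n((2 + 3)*3, 39) = (sqrt((-56)**2 + 22**2) - 1361) + (6 + 5*39) = (sqrt(3136 + 484) - 1361) + (6 + 195) = (sqrt(3620) - 1361) + 201 = (2*sqrt(905) - 1361) + 201 = (-1361 + 2*sqrt(905)) + 201 = -1160 + 2*sqrt(905)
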